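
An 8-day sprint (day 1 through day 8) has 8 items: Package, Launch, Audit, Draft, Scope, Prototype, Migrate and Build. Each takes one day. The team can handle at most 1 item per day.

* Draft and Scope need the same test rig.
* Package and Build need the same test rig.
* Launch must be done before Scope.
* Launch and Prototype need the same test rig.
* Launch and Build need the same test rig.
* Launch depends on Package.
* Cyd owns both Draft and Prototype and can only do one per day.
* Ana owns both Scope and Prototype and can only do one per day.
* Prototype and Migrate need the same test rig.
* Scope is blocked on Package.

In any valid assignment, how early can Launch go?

day 2

Precedence pushes Launch to at least day 2; downstream work caps Launch at day 7.
Launch at day 2 is achievable: Draft -> day 5; Scope -> day 3; Migrate -> day 7; Audit -> day 4; Build -> day 8; Launch -> day 2; Prototype -> day 6; Package -> day 1.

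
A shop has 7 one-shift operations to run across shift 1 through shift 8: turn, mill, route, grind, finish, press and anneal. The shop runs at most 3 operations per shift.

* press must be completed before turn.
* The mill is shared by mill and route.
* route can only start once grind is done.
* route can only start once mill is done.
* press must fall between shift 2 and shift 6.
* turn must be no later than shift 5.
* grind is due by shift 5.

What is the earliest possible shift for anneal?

shift 1

anneal at shift 1 is achievable: finish in shift 2, mill in shift 1, anneal in shift 1, grind in shift 1, press in shift 2, route in shift 2, turn in shift 3.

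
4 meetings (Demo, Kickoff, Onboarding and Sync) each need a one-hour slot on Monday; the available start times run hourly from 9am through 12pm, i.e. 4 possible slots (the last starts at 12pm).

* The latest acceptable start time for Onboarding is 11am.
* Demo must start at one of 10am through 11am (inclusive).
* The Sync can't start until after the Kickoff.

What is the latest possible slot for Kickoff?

Downstream work caps Kickoff at 11am.
Kickoff at 11am is achievable: Sync -> 12pm; Kickoff -> 11am; Onboarding -> 9am; Demo -> 10am.

11am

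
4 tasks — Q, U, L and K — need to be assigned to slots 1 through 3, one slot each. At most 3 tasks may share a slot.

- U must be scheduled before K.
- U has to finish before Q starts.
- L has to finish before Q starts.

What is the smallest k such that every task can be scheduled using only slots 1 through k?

2

The precedence chain requires at least 2 distinct slots.
With at most 3 per slot and 4 tasks, at least 2 slots are needed.
2 works (last occupied slot: 2): for example L in 1, Q in 2, K in 2, U in 1.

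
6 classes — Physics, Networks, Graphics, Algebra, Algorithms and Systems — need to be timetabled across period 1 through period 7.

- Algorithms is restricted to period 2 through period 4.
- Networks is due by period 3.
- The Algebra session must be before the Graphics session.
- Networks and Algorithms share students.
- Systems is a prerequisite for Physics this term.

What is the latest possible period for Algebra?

Downstream work caps Algebra at period 6.
Algebra at period 6 is achievable: Networks=period 1; Algorithms=period 2; Systems=period 1; Physics=period 2; Graphics=period 7; Algebra=period 6.

period 6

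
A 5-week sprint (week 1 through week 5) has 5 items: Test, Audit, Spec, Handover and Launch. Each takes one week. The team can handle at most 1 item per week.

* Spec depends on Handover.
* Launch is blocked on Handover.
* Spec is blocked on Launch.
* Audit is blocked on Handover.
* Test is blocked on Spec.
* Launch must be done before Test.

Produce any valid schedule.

Spec=week 3; Handover=week 1; Audit=week 5; Test=week 4; Launch=week 2

Checking: Launch(week 2) before Test(week 4); Handover(week 1) before Launch(week 2); Launch(week 2) before Spec(week 3); Spec(week 3) before Test(week 4); Handover(week 1) before Spec(week 3); Handover(week 1) before Audit(week 5); max 1 per week (cap 1).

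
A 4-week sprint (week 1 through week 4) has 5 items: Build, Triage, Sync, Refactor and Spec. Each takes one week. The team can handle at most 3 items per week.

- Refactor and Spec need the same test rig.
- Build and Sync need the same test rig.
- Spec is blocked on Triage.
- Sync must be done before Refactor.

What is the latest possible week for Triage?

week 3

Downstream work caps Triage at week 3.
Triage at week 3 is achievable: Build in week 2, Triage in week 3, Spec in week 4, Refactor in week 2, Sync in week 1.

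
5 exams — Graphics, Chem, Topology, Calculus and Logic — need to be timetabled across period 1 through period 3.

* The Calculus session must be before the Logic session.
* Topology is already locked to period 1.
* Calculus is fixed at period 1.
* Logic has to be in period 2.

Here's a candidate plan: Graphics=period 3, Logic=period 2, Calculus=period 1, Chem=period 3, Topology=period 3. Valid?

Invalid. Topology is already locked to period 1.

Topology is already locked to period 1 — violated.
Logic has to be in period 2 — holds.
The Calculus session must be before the Logic session — holds.
Calculus is fixed at period 1 — holds.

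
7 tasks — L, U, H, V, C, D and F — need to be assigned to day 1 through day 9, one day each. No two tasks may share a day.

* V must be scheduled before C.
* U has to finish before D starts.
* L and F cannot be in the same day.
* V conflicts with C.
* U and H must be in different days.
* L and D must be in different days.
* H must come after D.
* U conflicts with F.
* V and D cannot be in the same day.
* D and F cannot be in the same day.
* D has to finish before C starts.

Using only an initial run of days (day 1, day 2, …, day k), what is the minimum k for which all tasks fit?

The precedence chain requires at least 3 distinct days.
With at most 1 per day and 7 tasks, at least 7 days are needed.
7 works (last occupied day: day 7): for example F -> day 7, V -> day 3, L -> day 6, D -> day 2, U -> day 1, H -> day 5, C -> day 4.

7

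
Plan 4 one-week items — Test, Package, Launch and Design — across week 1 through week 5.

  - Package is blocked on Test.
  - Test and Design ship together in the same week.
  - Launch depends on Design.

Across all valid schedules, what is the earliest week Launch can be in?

Precedence pushes Launch to at least week 2.
Launch at week 2 is achievable: Design=week 1, Test=week 1, Launch=week 2, Package=week 2.

week 2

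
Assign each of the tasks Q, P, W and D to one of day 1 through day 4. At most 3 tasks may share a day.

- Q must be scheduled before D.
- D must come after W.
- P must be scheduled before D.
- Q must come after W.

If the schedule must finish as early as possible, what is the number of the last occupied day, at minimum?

The precedence chain requires at least 3 distinct days.
With at most 3 per day and 4 tasks, at least 2 days are needed.
3 works (last occupied day: day 3): for example Q in day 2; W in day 1; D in day 3; P in day 1.

3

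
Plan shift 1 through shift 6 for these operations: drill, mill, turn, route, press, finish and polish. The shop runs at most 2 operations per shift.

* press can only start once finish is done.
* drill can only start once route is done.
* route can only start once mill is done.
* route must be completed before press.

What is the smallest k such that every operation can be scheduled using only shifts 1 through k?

4 shifts

The precedence chain requires at least 3 distinct shifts.
With at most 2 per shift and 7 operations, at least 4 shifts are needed.
4 works (last occupied shift: shift 4): for example drill=shift 3; turn=shift 2; mill=shift 1; polish=shift 4; press=shift 3; finish=shift 1; route=shift 2.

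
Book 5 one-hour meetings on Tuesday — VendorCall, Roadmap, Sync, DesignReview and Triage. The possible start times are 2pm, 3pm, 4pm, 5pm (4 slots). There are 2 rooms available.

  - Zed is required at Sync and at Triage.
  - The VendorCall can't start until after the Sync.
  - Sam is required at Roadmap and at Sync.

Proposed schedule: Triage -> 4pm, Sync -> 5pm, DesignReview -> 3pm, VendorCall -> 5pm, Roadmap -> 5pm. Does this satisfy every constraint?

Invalid. There are 2 rooms available.

Sam is required at Roadmap and at Sync — violated.
There are 2 rooms available — violated.
The VendorCall can't start until after the Sync — violated.
Zed is required at Sync and at Triage — holds.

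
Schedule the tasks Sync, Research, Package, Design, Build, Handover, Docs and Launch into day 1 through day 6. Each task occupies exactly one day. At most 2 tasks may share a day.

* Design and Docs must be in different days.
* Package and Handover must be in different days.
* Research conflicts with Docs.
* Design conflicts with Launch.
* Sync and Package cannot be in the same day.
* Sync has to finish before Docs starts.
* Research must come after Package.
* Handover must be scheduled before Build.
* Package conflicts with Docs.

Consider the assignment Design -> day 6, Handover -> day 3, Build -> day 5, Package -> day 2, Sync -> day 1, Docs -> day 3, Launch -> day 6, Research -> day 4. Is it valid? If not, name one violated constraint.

No — it violates: Design conflicts with Launch

Design conflicts with Launch — violated.
Package conflicts with Docs — holds.
Sync and Package cannot be in the same day — holds.
Sync has to finish before Docs starts — holds.
Research must come after Package — holds.
At most 2 tasks may share a day — holds.
Design and Docs must be in different days — holds.
Package and Handover must be in different days — holds.
Research conflicts with Docs — holds.
Handover must be scheduled before Build — holds.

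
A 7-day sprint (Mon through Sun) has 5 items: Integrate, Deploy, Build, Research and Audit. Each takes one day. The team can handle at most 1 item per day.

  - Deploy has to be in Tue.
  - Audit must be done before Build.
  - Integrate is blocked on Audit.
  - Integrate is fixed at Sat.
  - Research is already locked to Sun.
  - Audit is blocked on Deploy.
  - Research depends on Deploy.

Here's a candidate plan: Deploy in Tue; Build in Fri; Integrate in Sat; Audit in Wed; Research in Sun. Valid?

Research depends on Deploy — holds.
Audit is blocked on Deploy — holds.
Deploy has to be in Tue — holds.
Audit must be done before Build — holds.
Integrate is fixed at Sat — holds.
The team can handle at most 1 item per day — holds.
Integrate is blocked on Audit — holds.
Research is already locked to Sun — holds.

Yes, all constraints hold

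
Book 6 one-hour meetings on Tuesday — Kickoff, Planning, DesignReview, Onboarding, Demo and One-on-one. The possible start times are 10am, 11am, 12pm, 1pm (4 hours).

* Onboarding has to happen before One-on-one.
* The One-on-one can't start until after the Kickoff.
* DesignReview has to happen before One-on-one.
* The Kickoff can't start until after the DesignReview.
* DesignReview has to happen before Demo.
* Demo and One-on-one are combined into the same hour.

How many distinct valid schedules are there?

Splitting on Kickoff: it can be 11am (20), 12pm (24). Listing each branch's schedules as (Planning, DesignReview, Onboarding, Demo, One-on-one):
Kickoff=11am: (10am,10am,10am,12pm,12pm) (10am,10am,10am,1pm,1pm) (10am,10am,11am,12pm,12pm) (10am,10am,11am,1pm,1pm) (10am,10am,12pm,1pm,1pm) (11am,10am,10am,12pm,12pm) (11am,10am,10am,1pm,1pm) (11am,10am,11am,12pm,12pm) (11am,10am,11am,1pm,1pm) (11am,10am,12pm,1pm,1pm) (12pm,10am,10am,12pm,12pm) (12pm,10am,10am,1pm,1pm) (12pm,10am,11am,12pm,12pm) (12pm,10am,11am,1pm,1pm) (12pm,10am,12pm,1pm,1pm) (1pm,10am,10am,12pm,12pm) (1pm,10am,10am,1pm,1pm) (1pm,10am,11am,12pm,12pm) (1pm,10am,11am,1pm,1pm) (1pm,10am,12pm,1pm,1pm) — 20.
Kickoff=12pm: (10am,10am,10am,1pm,1pm) (10am,10am,11am,1pm,1pm) (10am,10am,12pm,1pm,1pm) (10am,11am,10am,1pm,1pm) (10am,11am,11am,1pm,1pm) (10am,11am,12pm,1pm,1pm) (11am,10am,10am,1pm,1pm) (11am,10am,11am,1pm,1pm) (11am,10am,12pm,1pm,1pm) (11am,11am,10am,1pm,1pm) (11am,11am,11am,1pm,1pm) (11am,11am,12pm,1pm,1pm) (12pm,10am,10am,1pm,1pm) (12pm,10am,11am,1pm,1pm) (12pm,10am,12pm,1pm,1pm) (12pm,11am,10am,1pm,1pm) (12pm,11am,11am,1pm,1pm) (12pm,11am,12pm,1pm,1pm) (1pm,10am,10am,1pm,1pm) (1pm,10am,11am,1pm,1pm) (1pm,10am,12pm,1pm,1pm) (1pm,11am,10am,1pm,1pm) (1pm,11am,11am,1pm,1pm) (1pm,11am,12pm,1pm,1pm) — 24.
Summing: 20 + 24 = 44.

44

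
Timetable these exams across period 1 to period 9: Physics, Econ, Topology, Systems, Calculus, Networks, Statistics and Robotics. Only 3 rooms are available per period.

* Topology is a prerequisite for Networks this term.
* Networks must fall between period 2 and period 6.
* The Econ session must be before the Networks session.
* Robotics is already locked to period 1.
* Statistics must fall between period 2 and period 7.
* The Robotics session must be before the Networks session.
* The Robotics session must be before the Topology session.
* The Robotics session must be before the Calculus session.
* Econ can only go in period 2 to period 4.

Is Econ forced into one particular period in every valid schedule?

No

Econ can be period 2 (e.g. Statistics=period 2, Robotics=period 1, Physics=period 1, Networks=period 3, Topology=period 2, Econ=period 2, Systems=period 1, Calculus=period 3) or period 3 (e.g. Econ -> period 3, Calculus -> period 2, Physics -> period 1, Statistics -> period 2, Systems -> period 1, Topology -> period 2, Robotics -> period 1, Networks -> period 4).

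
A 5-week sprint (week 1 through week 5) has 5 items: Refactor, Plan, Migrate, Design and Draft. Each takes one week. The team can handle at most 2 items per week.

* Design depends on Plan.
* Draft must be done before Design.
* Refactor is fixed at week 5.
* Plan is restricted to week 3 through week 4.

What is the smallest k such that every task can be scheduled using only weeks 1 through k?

The precedence chain requires at least 2 distinct weeks.
With at most 2 per week and 5 tasks, at least 3 weeks are needed.
Refactor can't be placed before week 5, so the schedule must run through at least week 5.
5 works (last occupied week: week 5): for example Draft in week 1, Migrate in week 1, Refactor in week 5, Plan in week 3, Design in week 4.

5 weeks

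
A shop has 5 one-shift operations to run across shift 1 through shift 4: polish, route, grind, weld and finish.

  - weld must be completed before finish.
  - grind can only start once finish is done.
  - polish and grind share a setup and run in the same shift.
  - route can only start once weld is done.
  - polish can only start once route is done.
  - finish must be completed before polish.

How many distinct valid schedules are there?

6

Splitting on polish: it can be shift 3 (1), shift 4 (5). Listing each branch's schedules as (route, grind, weld, finish) by shift number:
polish=shift 3: (2,3,1,2) — 1.
polish=shift 4: (2,4,1,2) (2,4,1,3) (3,4,1,2) (3,4,1,3) (3,4,2,3) — 5.
Summing: 1 + 5 = 6.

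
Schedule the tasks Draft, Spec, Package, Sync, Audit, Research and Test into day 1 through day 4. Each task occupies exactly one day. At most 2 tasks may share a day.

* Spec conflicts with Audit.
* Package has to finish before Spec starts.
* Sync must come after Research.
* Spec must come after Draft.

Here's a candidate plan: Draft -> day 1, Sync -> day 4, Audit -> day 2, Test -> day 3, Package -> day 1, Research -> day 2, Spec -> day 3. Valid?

Valid

Package has to finish before Spec starts — holds.
Spec must come after Draft — holds.
Sync must come after Research — holds.
Spec conflicts with Audit — holds.
At most 2 tasks may share a day — holds.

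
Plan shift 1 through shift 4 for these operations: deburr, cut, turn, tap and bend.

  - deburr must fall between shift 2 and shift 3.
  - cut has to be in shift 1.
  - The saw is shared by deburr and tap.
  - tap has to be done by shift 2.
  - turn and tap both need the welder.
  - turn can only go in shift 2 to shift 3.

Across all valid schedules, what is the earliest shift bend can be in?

shift 1

bend at shift 1 is achievable: deburr=shift 2; cut=shift 1; turn=shift 2; bend=shift 1; tap=shift 1.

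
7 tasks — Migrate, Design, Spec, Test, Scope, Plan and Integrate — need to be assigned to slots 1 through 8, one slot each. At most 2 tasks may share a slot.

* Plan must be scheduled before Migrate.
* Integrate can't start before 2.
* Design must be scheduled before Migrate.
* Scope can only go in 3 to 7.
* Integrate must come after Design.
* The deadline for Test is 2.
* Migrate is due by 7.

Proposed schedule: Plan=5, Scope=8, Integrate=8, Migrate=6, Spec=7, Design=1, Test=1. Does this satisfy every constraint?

Migrate is due by 7 — holds.
Design must be scheduled before Migrate — holds.
Integrate must come after Design — holds.
Integrate can't start before 2 — holds.
Scope can only go in 3 to 7 — violated.
Plan must be scheduled before Migrate — holds.
At most 2 tasks may share a slot — holds.
The deadline for Test is 2 — holds.

No. Scope can only go in 3 to 7 is not satisfied.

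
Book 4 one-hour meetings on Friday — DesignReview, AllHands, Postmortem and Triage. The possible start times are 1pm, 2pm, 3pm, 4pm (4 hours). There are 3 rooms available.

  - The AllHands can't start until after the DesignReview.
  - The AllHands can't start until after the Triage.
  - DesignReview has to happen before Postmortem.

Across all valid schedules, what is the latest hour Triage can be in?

3pm

Downstream work caps Triage at 3pm.
Triage at 3pm is achievable: Postmortem -> 2pm, AllHands -> 4pm, DesignReview -> 1pm, Triage -> 3pm.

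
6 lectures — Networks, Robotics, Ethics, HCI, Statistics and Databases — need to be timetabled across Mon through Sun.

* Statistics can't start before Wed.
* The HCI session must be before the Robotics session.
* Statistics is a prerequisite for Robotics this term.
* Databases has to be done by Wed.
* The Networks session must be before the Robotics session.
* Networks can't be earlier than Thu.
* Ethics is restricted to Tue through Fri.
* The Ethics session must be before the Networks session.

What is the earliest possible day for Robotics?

Fri

Precedence pushes Robotics to at least Fri.
Robotics at Fri is achievable: Databases -> Mon, HCI -> Mon, Robotics -> Fri, Ethics -> Tue, Statistics -> Wed, Networks -> Thu.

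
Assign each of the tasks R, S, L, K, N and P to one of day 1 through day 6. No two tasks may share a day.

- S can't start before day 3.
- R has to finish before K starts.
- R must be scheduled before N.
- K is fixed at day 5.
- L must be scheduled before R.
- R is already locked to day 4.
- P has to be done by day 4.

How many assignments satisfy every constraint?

Enumerating: K -> day 5; N -> day 6; L -> day 2; P -> day 1; S -> day 3; R -> day 4 | R=day 4; S=day 3; K=day 5; N=day 6; L=day 1; P=day 2.

2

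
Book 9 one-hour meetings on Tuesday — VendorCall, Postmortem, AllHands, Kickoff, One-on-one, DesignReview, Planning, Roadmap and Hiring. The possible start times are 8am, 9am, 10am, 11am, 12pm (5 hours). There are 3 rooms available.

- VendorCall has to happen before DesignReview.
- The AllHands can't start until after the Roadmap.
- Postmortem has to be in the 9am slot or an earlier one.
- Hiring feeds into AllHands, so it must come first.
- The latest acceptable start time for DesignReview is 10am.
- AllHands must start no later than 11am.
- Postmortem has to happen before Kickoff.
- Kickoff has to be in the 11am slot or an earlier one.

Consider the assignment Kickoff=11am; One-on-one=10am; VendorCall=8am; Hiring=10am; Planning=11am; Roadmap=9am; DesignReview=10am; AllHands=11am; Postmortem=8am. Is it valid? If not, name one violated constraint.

Postmortem has to be in the 9am slot or an earlier one — holds.
The AllHands can't start until after the Roadmap — holds.
Postmortem has to happen before Kickoff — holds.
Hiring feeds into AllHands, so it must come first — holds.
AllHands must start no later than 11am — holds.
There are 3 rooms available — holds.
The latest acceptable start time for DesignReview is 10am — holds.
VendorCall has to happen before DesignReview — holds.
Kickoff has to be in the 11am slot or an earlier one — holds.

Yes, all constraints hold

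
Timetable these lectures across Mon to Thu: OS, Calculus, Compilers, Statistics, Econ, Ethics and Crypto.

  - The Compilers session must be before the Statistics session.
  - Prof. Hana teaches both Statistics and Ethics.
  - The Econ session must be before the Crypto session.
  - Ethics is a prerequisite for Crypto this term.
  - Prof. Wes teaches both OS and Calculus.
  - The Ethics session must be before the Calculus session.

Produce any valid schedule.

Econ=Mon; Calculus=Tue; Statistics=Tue; Ethics=Mon; Compilers=Mon; Crypto=Tue; OS=Mon

Checking: Ethics(Mon) before Calculus(Tue); Ethics(Mon) before Crypto(Tue); Compilers(Mon) before Statistics(Tue); Econ(Mon) before Crypto(Tue); Statistics(Tue) != Ethics(Mon); OS(Mon) != Calculus(Tue).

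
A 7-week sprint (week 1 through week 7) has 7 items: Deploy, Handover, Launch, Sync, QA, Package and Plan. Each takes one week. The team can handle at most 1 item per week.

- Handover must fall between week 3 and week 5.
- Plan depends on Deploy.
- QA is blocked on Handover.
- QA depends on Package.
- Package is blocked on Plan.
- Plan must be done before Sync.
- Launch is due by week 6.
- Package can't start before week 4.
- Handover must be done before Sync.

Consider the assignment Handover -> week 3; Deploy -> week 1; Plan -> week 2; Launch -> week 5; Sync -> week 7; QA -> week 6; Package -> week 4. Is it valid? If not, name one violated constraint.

Yes

Plan must be done before Sync — holds.
Launch is due by week 6 — holds.
The team can handle at most 1 item per week — holds.
Handover must fall between week 3 and week 5 — holds.
QA is blocked on Handover — holds.
Plan depends on Deploy — holds.
Handover must be done before Sync — holds.
QA depends on Package — holds.
Package is blocked on Plan — holds.
Package can't start before week 4 — holds.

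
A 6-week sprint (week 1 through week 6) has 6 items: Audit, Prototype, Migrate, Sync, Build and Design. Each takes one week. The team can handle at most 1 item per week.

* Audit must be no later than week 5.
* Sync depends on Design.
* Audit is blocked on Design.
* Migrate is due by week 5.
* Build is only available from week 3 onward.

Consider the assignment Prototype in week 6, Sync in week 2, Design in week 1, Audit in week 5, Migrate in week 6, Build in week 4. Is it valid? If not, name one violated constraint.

Migrate is due by week 5 — violated.
Audit is blocked on Design — holds.
Sync depends on Design — holds.
Build is only available from week 3 onward — holds.
The team can handle at most 1 item per week — violated.
Audit must be no later than week 5 — holds.

No. Migrate is due by week 5 is not satisfied.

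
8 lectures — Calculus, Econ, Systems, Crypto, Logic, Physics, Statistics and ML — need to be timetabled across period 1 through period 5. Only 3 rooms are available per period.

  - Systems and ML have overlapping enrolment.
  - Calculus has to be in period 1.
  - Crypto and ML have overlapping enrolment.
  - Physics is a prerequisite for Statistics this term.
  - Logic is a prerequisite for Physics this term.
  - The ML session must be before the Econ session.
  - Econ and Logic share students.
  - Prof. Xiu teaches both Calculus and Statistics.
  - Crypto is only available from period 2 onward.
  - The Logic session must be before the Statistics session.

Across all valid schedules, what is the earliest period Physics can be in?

period 2

Precedence pushes Physics to at least period 2; downstream work caps Physics at period 4.
Physics at period 2 is achievable: Econ -> period 2; ML -> period 1; Calculus -> period 1; Logic -> period 1; Physics -> period 2; Crypto -> period 2; Statistics -> period 3; Systems -> period 3.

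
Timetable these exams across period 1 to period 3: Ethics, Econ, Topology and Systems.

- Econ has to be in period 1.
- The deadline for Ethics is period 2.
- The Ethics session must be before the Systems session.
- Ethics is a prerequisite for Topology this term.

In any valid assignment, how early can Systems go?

period 2

Precedence pushes Systems to at least period 2.
Systems at period 2 is achievable: Ethics=period 1, Topology=period 2, Systems=period 2, Econ=period 1.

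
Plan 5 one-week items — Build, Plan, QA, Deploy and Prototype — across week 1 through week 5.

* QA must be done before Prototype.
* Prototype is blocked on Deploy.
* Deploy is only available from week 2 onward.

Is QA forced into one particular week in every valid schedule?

No

QA can be week 1 (e.g. Plan -> week 1, Build -> week 1, Prototype -> week 3, QA -> week 1, Deploy -> week 2) or week 2 (e.g. QA in week 2, Build in week 1, Prototype in week 3, Plan in week 1, Deploy in week 2).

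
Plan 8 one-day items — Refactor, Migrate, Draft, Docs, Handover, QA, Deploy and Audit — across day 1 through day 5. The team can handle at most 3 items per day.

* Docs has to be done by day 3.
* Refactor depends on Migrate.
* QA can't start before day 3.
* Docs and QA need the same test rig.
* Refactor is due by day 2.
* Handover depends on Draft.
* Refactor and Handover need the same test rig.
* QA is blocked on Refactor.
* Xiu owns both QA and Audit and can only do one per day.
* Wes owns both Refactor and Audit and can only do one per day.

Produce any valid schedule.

Handover=day 3, QA=day 3, Deploy=day 2, Refactor=day 2, Draft=day 1, Migrate=day 1, Docs=day 1, Audit=day 4

Checking: Migrate(day 1) before Refactor(day 2); Refactor(day 2) before QA(day 3); Draft(day 1) before Handover(day 3); Docs(day 1) != QA(day 3); Refactor(day 2) != Audit(day 4); Refactor(day 2) != Handover(day 3); QA(day 3) != Audit(day 4); QA=day 3 in [day 3,day 5]; Docs=day 1 in [day 1,day 3]; Refactor=day 2 in [day 1,day 2]; max 3 per day (cap 3).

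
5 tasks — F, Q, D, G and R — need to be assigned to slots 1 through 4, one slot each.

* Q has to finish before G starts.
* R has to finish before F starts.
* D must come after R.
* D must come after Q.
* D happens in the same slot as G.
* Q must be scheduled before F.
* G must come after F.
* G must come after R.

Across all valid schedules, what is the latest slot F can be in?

Precedence pushes F to at least 2; downstream work caps F at 3.
F at 3 is achievable: Q in 1; D in 4; R in 1; F in 3; G in 4.

3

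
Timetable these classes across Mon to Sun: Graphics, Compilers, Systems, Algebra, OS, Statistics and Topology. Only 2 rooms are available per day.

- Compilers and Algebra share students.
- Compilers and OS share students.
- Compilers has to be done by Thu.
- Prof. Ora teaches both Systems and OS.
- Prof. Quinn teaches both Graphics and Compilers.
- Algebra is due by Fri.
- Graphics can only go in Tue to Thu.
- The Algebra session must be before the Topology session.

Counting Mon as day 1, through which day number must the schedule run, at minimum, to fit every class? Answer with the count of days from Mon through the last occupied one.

4

The precedence chain requires at least 2 distinct days.
With at most 2 per day and 7 classes, at least 4 days are needed.
4 works (last occupied day: Thu): for example Statistics in Wed; Systems in Mon; Graphics in Tue; OS in Thu; Compilers in Wed; Topology in Tue; Algebra in Mon.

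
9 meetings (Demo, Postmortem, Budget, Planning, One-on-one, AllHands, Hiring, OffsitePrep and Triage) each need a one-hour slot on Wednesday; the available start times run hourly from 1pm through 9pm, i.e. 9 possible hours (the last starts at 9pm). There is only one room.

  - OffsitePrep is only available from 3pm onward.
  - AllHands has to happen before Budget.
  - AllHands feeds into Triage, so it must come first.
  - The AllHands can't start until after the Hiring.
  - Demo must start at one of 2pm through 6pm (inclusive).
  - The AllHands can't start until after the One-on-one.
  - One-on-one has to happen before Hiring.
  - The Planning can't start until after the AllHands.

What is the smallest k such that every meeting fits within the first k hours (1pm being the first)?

9

The precedence chain requires at least 4 distinct hours.
With at most 1 per hour and 9 meetings, at least 9 hours are needed.
9 works (last occupied hour: 9pm): for example OffsitePrep -> 3pm, Planning -> 7pm, Hiring -> 4pm, Budget -> 6pm, Triage -> 8pm, Demo -> 2pm, Postmortem -> 9pm, One-on-one -> 1pm, AllHands -> 5pm.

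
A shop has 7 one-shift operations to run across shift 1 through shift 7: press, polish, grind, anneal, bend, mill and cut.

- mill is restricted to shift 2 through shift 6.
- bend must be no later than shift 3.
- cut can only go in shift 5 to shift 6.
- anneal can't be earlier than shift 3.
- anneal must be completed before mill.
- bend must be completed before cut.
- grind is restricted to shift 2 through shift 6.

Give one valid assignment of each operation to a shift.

anneal -> shift 3; bend -> shift 1; grind -> shift 2; press -> shift 1; mill -> shift 4; cut -> shift 5; polish -> shift 1

Checking: bend(shift 1) before cut(shift 5); anneal(shift 3) before mill(shift 4); grind=shift 2 in [shift 2,shift 6]; bend=shift 1 in [shift 1,shift 3]; mill=shift 4 in [shift 2,shift 6]; anneal=shift 3 in [shift 3,shift 7]; cut=shift 5 in [shift 5,shift 6].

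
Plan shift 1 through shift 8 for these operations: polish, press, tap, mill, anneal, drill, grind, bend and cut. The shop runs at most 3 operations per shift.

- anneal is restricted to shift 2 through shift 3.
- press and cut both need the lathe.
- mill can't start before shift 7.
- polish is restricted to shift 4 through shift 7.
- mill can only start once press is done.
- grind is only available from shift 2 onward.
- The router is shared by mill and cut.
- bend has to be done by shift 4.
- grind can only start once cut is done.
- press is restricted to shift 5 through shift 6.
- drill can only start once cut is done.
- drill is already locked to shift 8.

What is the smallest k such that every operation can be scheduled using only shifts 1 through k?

8 shifts

The precedence chain requires at least 2 distinct shifts.
With at most 3 per shift and 9 operations, at least 3 shifts are needed.
drill can't be placed before shift 8, so the schedule must run through at least shift 8.
8 works (last occupied shift: shift 8): for example grind in shift 2; anneal in shift 2; polish in shift 4; mill in shift 7; cut in shift 1; bend in shift 1; press in shift 5; tap in shift 1; drill in shift 8.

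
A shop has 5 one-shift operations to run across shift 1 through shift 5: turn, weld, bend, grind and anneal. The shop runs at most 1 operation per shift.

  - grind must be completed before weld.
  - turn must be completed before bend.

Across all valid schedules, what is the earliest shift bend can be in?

shift 2

Precedence pushes bend to at least shift 2.
bend at shift 2 is achievable: turn -> shift 1, grind -> shift 3, anneal -> shift 5, bend -> shift 2, weld -> shift 4.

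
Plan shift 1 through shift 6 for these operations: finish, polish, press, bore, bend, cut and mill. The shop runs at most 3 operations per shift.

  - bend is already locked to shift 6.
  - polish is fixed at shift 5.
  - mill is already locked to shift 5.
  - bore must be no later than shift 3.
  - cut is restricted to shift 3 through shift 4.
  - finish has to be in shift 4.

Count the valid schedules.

36

Splitting on bore: it can be shift 1 (12), shift 2 (12), shift 3 (12). Listing each branch's schedules as (finish, polish, press, bend, cut, mill) by shift number:
bore=shift 1: (4,5,1,6,3,5) (4,5,1,6,4,5) (4,5,2,6,3,5) (4,5,2,6,4,5) (4,5,3,6,3,5) (4,5,3,6,4,5) (4,5,4,6,3,5) (4,5,4,6,4,5) (4,5,5,6,3,5) (4,5,5,6,4,5) (4,5,6,6,3,5) (4,5,6,6,4,5) — 12.
bore=shift 2: (4,5,1,6,3,5) (4,5,1,6,4,5) (4,5,2,6,3,5) (4,5,2,6,4,5) (4,5,3,6,3,5) (4,5,3,6,4,5) (4,5,4,6,3,5) (4,5,4,6,4,5) (4,5,5,6,3,5) (4,5,5,6,4,5) (4,5,6,6,3,5) (4,5,6,6,4,5) — 12.
bore=shift 3: (4,5,1,6,3,5) (4,5,1,6,4,5) (4,5,2,6,3,5) (4,5,2,6,4,5) (4,5,3,6,3,5) (4,5,3,6,4,5) (4,5,4,6,3,5) (4,5,4,6,4,5) (4,5,5,6,3,5) (4,5,5,6,4,5) (4,5,6,6,3,5) (4,5,6,6,4,5) — 12.
Summing: 12 + 12 + 12 = 36.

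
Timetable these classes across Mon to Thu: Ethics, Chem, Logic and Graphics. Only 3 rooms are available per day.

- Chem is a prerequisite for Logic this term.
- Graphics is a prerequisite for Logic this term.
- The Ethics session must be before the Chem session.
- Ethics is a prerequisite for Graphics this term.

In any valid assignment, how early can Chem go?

Precedence pushes Chem to at least Tue; downstream work caps Chem at Wed.
Chem at Tue is achievable: Ethics=Mon; Graphics=Tue; Logic=Wed; Chem=Tue.

Tue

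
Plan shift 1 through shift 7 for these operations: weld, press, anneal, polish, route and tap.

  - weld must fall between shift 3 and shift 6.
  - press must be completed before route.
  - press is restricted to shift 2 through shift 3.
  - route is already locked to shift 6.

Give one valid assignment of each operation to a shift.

weld in shift 3, tap in shift 1, press in shift 2, polish in shift 1, route in shift 6, anneal in shift 1

Checking: press(shift 2) before route(shift 6); route=shift 6 in [shift 6,shift 6]; weld=shift 3 in [shift 3,shift 6]; press=shift 2 in [shift 2,shift 3].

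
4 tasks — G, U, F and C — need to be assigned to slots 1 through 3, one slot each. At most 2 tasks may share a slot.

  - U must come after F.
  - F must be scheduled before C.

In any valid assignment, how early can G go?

G at 1 is achievable: G=1; U=2; C=2; F=1.

1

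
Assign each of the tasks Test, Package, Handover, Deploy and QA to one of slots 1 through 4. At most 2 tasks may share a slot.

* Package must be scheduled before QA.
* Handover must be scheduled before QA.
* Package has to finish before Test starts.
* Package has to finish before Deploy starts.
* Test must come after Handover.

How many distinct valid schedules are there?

49

Splitting on Test: it can be 2 (8), 3 (19), 4 (22). Listing each branch's schedules as (Package, Handover, Deploy, QA):
Test=2: (1,1,2,3) (1,1,2,4) (1,1,3,2) (1,1,3,3) (1,1,3,4) (1,1,4,2) (1,1,4,3) (1,1,4,4) — 8.
Test=3: (1,1,2,2) (1,1,2,3) (1,1,2,4) (1,1,3,2) (1,1,3,4) (1,1,4,2) (1,1,4,3) (1,1,4,4) (1,2,2,3) (1,2,2,4) (1,2,3,4) (1,2,4,3) (1,2,4,4) (2,1,3,4) (2,1,4,3) (2,1,4,4) (2,2,3,4) (2,2,4,3) (2,2,4,4) — 19.
Test=4: (1,1,2,2) (1,1,2,3) (1,1,2,4) (1,1,3,2) (1,1,3,3) (1,1,3,4) (1,1,4,2) (1,1,4,3) (1,2,2,3) (1,2,2,4) (1,2,3,3) (1,2,3,4) (1,2,4,3) (1,3,2,4) (1,3,3,4) (2,1,3,3) (2,1,3,4) (2,1,4,3) (2,2,3,3) (2,2,3,4) (2,2,4,3) (2,3,3,4) — 22.
Summing: 8 + 19 + 22 = 49.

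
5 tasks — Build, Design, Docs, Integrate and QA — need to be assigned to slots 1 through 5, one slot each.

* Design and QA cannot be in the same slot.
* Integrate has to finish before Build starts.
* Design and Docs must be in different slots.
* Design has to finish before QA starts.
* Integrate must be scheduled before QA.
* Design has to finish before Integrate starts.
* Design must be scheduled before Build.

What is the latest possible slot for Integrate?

Precedence pushes Integrate to at least 2; downstream work caps Integrate at 4.
Integrate at 4 is achievable: QA -> 5; Build -> 5; Integrate -> 4; Design -> 1; Docs -> 2.

4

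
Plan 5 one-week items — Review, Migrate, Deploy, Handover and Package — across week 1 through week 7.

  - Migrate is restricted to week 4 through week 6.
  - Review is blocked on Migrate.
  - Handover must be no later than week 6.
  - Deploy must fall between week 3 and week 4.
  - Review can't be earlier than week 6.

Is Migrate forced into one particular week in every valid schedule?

No

Migrate can be week 4 (e.g. Review=week 6; Migrate=week 4; Handover=week 1; Package=week 1; Deploy=week 3) or week 5 (e.g. Package=week 1; Review=week 6; Deploy=week 3; Migrate=week 5; Handover=week 1).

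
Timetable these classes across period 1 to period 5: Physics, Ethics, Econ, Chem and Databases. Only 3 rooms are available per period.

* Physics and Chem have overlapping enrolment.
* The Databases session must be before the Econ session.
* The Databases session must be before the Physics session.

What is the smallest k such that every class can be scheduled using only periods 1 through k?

2

The precedence chain requires at least 2 distinct periods.
With at most 3 per period and 5 classes, at least 2 periods are needed.
2 works (last occupied period: period 2): for example Chem -> period 1; Physics -> period 2; Econ -> period 2; Ethics -> period 1; Databases -> period 1.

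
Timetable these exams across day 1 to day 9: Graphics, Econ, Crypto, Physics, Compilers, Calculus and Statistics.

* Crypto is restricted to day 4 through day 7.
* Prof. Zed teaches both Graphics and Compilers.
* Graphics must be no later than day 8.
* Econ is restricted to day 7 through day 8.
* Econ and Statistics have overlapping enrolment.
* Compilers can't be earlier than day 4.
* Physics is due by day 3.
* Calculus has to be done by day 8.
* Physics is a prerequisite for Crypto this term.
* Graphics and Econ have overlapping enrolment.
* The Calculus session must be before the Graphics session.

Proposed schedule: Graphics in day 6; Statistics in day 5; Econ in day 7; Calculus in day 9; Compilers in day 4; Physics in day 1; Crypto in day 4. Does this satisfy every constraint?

Physics is a prerequisite for Crypto this term — holds.
Compilers can't be earlier than day 4 — holds.
Crypto is restricted to day 4 through day 7 — holds.
Calculus has to be done by day 8 — violated.
Graphics and Econ have overlapping enrolment — holds.
Econ and Statistics have overlapping enrolment — holds.
Prof. Zed teaches both Graphics and Compilers — holds.
The Calculus session must be before the Graphics session — violated.
Physics is due by day 3 — holds.
Econ is restricted to day 7 through day 8 — holds.
Graphics must be no later than day 8 — holds.

No — it violates: Calculus has to be done by day 8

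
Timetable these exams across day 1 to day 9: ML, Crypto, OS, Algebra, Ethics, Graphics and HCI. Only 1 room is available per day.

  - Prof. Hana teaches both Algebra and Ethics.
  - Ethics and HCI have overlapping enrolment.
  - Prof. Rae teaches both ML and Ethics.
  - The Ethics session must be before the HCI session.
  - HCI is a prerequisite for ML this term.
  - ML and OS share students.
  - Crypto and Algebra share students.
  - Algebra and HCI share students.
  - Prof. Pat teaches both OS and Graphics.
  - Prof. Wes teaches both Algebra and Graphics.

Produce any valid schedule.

Algebra in day 6; Graphics in day 7; HCI in day 2; Crypto in day 4; Ethics in day 1; ML in day 3; OS in day 5

Checking: HCI(day 2) before ML(day 3); Ethics(day 1) before HCI(day 2); Algebra(day 6) != HCI(day 2); Ethics(day 1) != HCI(day 2); ML(day 3) != OS(day 5); Algebra(day 6) != Ethics(day 1); OS(day 5) != Graphics(day 7); Crypto(day 4) != Algebra(day 6); ML(day 3) != Ethics(day 1); Algebra(day 6) != Graphics(day 7); max 1 per day (cap 1).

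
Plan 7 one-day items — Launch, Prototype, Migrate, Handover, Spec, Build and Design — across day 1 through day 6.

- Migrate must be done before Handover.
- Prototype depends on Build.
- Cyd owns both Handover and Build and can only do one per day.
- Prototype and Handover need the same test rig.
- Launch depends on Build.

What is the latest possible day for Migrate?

day 5

Downstream work caps Migrate at day 5.
Migrate at day 5 is achievable: Handover -> day 6; Spec -> day 1; Build -> day 1; Launch -> day 2; Prototype -> day 2; Migrate -> day 5; Design -> day 1.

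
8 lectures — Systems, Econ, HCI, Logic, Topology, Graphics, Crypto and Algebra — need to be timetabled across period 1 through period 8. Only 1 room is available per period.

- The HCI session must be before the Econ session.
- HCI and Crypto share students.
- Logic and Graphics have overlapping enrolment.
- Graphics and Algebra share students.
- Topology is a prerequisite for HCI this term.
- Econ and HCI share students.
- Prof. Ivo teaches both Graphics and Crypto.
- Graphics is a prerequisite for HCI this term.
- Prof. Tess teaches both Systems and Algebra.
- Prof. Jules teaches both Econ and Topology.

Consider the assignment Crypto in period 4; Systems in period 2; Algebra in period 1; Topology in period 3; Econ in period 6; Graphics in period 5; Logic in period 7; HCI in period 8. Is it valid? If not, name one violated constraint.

No. The HCI session must be before the Econ session is not satisfied.

The HCI session must be before the Econ session — violated.
Topology is a prerequisite for HCI this term — holds.
Econ and HCI share students — holds.
Prof. Ivo teaches both Graphics and Crypto — holds.
HCI and Crypto share students — holds.
Prof. Tess teaches both Systems and Algebra — holds.
Only 1 room is available per period — holds.
Logic and Graphics have overlapping enrolment — holds.
Graphics and Algebra share students — holds.
Graphics is a prerequisite for HCI this term — holds.
Prof. Jules teaches both Econ and Topology — holds.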